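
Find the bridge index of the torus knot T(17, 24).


The bridge number of T(p,q) is min(p,q).
min(17, 24) = 17

17


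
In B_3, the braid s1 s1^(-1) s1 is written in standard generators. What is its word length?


The word length counts the number of generators (including inverses).
Listing each generator: s1, s1^(-1), s1
There are 3 generators in this braid word.

3


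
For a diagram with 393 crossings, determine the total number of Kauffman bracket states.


Each crossing contributes 2 choices (A-smoothing or B-smoothing).
Total states = 2^393 = 20173827172553973356686868531273530268200826506478308693989526222973809547006571833044104322501076808092993531037089792

20173827172553973356686868531273530268200826506478308693989526222973809547006571833044104322501076808092993531037089792


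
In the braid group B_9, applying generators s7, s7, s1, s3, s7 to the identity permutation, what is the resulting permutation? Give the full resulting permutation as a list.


Starting with identity [1, 2, 3, 4, 5, 6, 7, 8, 9].
Apply generators in sequence:
  After s7: [1, 2, 3, 4, 5, 6, 8, 7, 9]
  After s7: [1, 2, 3, 4, 5, 6, 7, 8, 9]
  After s1: [2, 1, 3, 4, 5, 6, 7, 8, 9]
  After s3: [2, 1, 4, 3, 5, 6, 7, 8, 9]
  After s7: [2, 1, 4, 3, 5, 6, 8, 7, 9]
Final permutation: [2, 1, 4, 3, 5, 6, 8, 7, 9]

[2, 1, 4, 3, 5, 6, 8, 7, 9]


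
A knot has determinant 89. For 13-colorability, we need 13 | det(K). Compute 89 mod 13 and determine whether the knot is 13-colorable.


Step 1: A knot is p-colorable if and only if p divides its determinant.
Step 2: Compute 89 mod 13.
89 = 6 * 13 + 11
Step 3: 89 mod 13 = 11
Step 4: The knot is 13-colorable: no

11


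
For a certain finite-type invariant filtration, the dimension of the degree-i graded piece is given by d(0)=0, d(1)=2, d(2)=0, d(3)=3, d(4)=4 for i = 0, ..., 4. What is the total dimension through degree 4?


Total dimension = d(0) + d(1) + ... + d(4)
= 0 + 2 + 0 + 3 + 4
= 9

9


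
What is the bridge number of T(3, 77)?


The bridge number of T(p,q) is min(p,q).
min(3, 77) = 3

3


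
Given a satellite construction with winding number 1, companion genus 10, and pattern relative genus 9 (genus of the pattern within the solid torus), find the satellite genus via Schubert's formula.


Schubert: g(satellite) = g_rel(pattern) + |winding| * g(companion),
where g_rel(pattern) is the genus of the pattern relative to the solid torus.
= 9 + 1 * 10
= 9 + 10 = 19

19


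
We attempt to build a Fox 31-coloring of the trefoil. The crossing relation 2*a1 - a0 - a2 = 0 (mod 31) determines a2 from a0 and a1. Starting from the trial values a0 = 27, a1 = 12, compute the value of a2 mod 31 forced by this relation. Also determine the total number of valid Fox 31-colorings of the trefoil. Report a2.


Step 1: Apply the given crossing relation 2*a1 - a0 - a2 = 0 (mod 31).
  a2 = 2*a1 - a0 mod 31
  a2 = 2*12 - 27 mod 31
  a2 = 24 - 27 mod 31
  a2 = -3 mod 31 = 28
Step 2: The trefoil has determinant 3.
  Number of Fox p-colorings (p prime) is p^2 if p = 3, else p.
  Since 31 does not divide 3, only trivial (constant) colorings exist.
  (So the trial a0 = 27, a1 = 12 with a0 != a1 does NOT extend to a valid coloring of the whole trefoil: the other two crossing relations require 3*(a1 - a0) = 0 (mod 31), which fails.)
  Total colorings = 31
Step 3: a2 = 28, total Fox 31-colorings = 31

28


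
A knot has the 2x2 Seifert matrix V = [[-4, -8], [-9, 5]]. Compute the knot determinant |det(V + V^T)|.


Step 1: Form V + V^T where V = [[-4, -8], [-9, 5]]
  V^T = [[-4, -9], [-8, 5]]
  V + V^T = [[-8, -17], [-17, 10]]
Step 2: det(V + V^T) = (-8)*10 - (-17)*(-17)
  = -80 - 289 = -369
Step 3: Knot determinant = |det(V + V^T)| = |-369| = 369

369


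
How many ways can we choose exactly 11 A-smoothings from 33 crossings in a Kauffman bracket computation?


We choose which 11 of 33 crossings get A-smoothings.
C(33, 11) = 33! / (11! * 22!)
= 193536720

193536720


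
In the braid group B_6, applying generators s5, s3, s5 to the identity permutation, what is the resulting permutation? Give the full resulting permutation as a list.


Starting with identity [1, 2, 3, 4, 5, 6].
Apply generators in sequence:
  After s5: [1, 2, 3, 4, 6, 5]
  After s3: [1, 2, 4, 3, 6, 5]
  After s5: [1, 2, 4, 3, 5, 6]
Final permutation: [1, 2, 4, 3, 5, 6]

[1, 2, 4, 3, 5, 6]


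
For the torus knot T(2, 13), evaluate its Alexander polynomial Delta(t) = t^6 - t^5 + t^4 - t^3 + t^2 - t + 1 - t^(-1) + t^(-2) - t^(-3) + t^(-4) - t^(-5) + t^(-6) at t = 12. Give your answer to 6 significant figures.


Substituting t = 12 into Delta(t) = t^6 - t^5 + t^4 - t^3 + t^2 - t + 1 - t^(-1) + t^(-2) - t^(-3) + t^(-4) - t^(-5) + t^(-6):
Term values: (2985984) + (-248832) + (20736) + (-1728) + (144) + (-12) + (1) + (-0.0833333) + (0.00694444) + (-0.000578704) + (4.82253e-05) + (-4.01878e-06) + (3.34898e-07)
Sum = 2756292.923
Rounded to 6 significant figures: 2.75629e+06

2.75629e+06


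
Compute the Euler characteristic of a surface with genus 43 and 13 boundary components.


chi = 2 - 2g - b
= 2 - 2*43 - 13
= 2 - 86 - 13 = -97

-97


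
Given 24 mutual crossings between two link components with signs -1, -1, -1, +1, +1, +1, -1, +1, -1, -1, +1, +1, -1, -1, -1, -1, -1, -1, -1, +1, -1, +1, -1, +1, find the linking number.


Step 1: Count positive crossings: 9
Step 2: Count negative crossings: 15
Step 3: Sum of signs = 9 - 15 = -6
Step 4: Linking number = sum/2 = -6/2 = -3

-3


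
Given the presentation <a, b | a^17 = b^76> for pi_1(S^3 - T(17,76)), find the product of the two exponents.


The relation is a^17 = b^76.
Product of exponents = 17 * 76
= 1292

1292


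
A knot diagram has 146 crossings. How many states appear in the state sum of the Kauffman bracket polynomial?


Each crossing contributes 2 choices (A-smoothing or B-smoothing).
Total states = 2^146 = 89202980794122492566142873090593446023921664

89202980794122492566142873090593446023921664


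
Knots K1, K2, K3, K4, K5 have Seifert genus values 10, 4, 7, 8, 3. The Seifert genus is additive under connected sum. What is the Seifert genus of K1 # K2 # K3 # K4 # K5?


The Seifert genus is additive under connected sum.
Seifert genus(K1 # K2 # K3 # K4 # K5) = (10) + (4) + (7) + (8) + (3)
= 32

32


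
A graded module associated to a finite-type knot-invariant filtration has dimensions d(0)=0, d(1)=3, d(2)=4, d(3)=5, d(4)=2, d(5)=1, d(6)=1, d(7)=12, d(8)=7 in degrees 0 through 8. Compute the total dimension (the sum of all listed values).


Total dimension = d(0) + d(1) + ... + d(8)
= 0 + 3 + 4 + 5 + 2 + 1 + 1 + 12 + 7
= 35

35


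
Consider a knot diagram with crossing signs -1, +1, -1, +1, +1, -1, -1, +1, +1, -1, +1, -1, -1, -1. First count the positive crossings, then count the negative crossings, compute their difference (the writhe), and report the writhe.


Step 1: Count positive crossings (+1).
Positive crossings: 6
Step 2: Count negative crossings (-1).
Negative crossings: 8
Step 3: Writhe = (positive) - (negative)
w = 6 - 8 = -2
Step 4: |w| = 2, and w is negative

-2


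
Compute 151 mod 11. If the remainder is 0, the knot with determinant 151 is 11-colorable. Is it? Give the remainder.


Step 1: A knot is p-colorable if and only if p divides its determinant.
Step 2: Compute 151 mod 11.
151 = 13 * 11 + 8
Step 3: 151 mod 11 = 8
Step 4: The knot is 11-colorable: no

8


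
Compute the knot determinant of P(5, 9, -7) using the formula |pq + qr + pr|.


Step 1: Compute pq + qr + pr.
pq = 5*9 = 45
qr = 9*(-7) = -63
pr = 5*(-7) = -35
pq + qr + pr = 45 + (-63) + (-35) = -53
Step 2: Take absolute value.
det(P(5,9,-7)) = |-53| = 53

53


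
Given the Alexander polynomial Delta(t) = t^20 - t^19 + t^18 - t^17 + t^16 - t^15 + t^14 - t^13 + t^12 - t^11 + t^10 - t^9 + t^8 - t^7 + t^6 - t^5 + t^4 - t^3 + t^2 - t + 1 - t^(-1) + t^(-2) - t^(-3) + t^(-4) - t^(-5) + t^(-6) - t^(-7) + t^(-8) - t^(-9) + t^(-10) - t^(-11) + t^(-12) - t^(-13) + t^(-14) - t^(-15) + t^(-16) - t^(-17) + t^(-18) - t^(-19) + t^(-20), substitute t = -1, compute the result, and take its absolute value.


Step 1: The polynomial has 41 terms with alternating signs, exponents from 20 down to -20.
Step 2: Substitute t = -1. The i-th term has coefficient (-1)^i and exponent (m-i),
  so its value is (-1)^i * (-1)^(m-i) = (-1)^m = 1 for every i.
Step 3: All 41 terms equal 1, so Delta(-1) = 41 * (1) = 41
Step 4: |Delta(-1)| = 41

41


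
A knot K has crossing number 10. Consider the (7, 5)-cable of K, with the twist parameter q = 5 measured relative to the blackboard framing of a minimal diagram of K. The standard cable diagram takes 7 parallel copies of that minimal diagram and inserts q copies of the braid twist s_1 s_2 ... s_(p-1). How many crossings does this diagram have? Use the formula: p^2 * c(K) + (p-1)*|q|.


Step 1: Each of the c(K) crossings of the companion diagram becomes p*p = p^2 crossings among the p parallel strands, and each of the |q| twists s_1 s_2 ... s_(p-1) adds (p-1) crossings.
  Crossings = p^2 * c(K) + (p-1)*|q|
Step 2: = 7^2 * 10 + (7-1)*5
Step 3: = 49*10 + 6*5
Step 4: = 490 + 30 = 520

520


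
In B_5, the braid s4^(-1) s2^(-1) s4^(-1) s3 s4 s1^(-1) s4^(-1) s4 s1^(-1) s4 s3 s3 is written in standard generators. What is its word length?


The word length counts the number of generators (including inverses).
Listing each generator: s4^(-1), s2^(-1), s4^(-1), s3, s4, s1^(-1), s4^(-1), s4, s1^(-1), s4, s3, s3
There are 12 generators in this braid word.

12


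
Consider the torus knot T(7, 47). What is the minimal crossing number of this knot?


For a torus knot T(p, q) with gcd(p,q)=1,
the crossing number is min(p*(q-1), q*(p-1)).
p*(q-1) = 7*46 = 322
q*(p-1) = 47*6 = 282
min(322, 282) = 282

282


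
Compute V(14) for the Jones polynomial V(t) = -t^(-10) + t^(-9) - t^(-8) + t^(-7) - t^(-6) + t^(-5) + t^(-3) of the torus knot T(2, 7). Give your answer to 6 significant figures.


Substituting t = 14 into V(t) = -t^(-10) + t^(-9) - t^(-8) + t^(-7) - t^(-6) + t^(-5) + t^(-3):
  (-)t^(-10) = -3.45716e-12
  (+)t^(-9) = 4.84003e-11
  (-)t^(-8) = -6.77604e-10
  (+)t^(-7) = 9.48645e-09
  (-)t^(-6) = -1.3281e-07
  (+)t^(-5) = 1.85934e-06
  (+)t^(-3) = 0.000364431
Sum = (-3.45716e-12) + (4.84003e-11) + (-6.77604e-10) + (9.48645e-09) + (-1.3281e-07) + (1.85934e-06) + (0.000364431)
= 0.0003661668747
Rounded to 6 significant figures: 0.000366167

0.000366167


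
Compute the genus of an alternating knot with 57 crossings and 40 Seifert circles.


For alternating knots, g = (c - s + 1)/2.
= (57 - 40 + 1)/2
= 18/2 = 9

9


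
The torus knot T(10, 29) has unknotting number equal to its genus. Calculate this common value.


For a torus knot T(p,q), both the unknotting number and genus equal (p-1)(q-1)/2.
= (10-1)(29-1)/2
= 9*28/2
= 252/2 = 126

126


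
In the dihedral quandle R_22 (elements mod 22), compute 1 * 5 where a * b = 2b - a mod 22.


1 * 5 = 2*5 - 1 mod 22
= 10 - 1 mod 22
= 9 mod 22 = 9

9


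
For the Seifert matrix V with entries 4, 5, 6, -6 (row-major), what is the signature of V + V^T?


Step 1: V + V^T = [[8, 11], [11, -12]]
Step 2: trace = -4, det = -217
Step 3: Discriminant = (-4)^2 - 4*(-217) = 884
Step 4: Eigenvalues: 12.8661, -16.8661
Step 5: Signature = (# positive eigenvalues) - (# negative eigenvalues) = 0

0


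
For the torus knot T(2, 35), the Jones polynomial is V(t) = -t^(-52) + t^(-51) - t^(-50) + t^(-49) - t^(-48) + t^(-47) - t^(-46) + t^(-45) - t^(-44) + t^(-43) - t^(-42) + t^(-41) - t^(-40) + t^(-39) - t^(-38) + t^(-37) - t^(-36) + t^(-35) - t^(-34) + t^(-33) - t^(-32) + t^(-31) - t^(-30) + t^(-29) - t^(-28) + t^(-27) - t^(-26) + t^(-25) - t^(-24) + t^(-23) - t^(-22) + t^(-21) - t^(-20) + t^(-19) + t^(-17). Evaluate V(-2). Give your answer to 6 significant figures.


Substituting t = -2 into V(t) = -t^(-52) + t^(-51) - t^(-50) + t^(-49) - t^(-48) + t^(-47) - t^(-46) + t^(-45) - t^(-44) + t^(-43) - t^(-42) + t^(-41) - t^(-40) + t^(-39) - t^(-38) + t^(-37) - t^(-36) + t^(-35) - t^(-34) + t^(-33) - t^(-32) + t^(-31) - t^(-30) + t^(-29) - t^(-28) + t^(-27) - t^(-26) + t^(-25) - t^(-24) + t^(-23) - t^(-22) + t^(-21) - t^(-20) + t^(-19) + t^(-17):
  (-)t^(-52) = -2.22045e-16
  (+)t^(-51) = -4.44089e-16
  (-)t^(-50) = -8.88178e-16
  (+)t^(-49) = -1.77636e-15
  (-)t^(-48) = -3.55271e-15
  (+)t^(-47) = -7.10543e-15
  (-)t^(-46) = -1.42109e-14
  (+)t^(-45) = -2.84217e-14
  (-)t^(-44) = -5.68434e-14
  (+)t^(-43) = -1.13687e-13
  (-)t^(-42) = -2.27374e-13
  (+)t^(-41) = -4.54747e-13
  (-)t^(-40) = -9.09495e-13
  (+)t^(-39) = -1.81899e-12
  (-)t^(-38) = -3.63798e-12
  (+)t^(-37) = -7.27596e-12
  (-)t^(-36) = -1.45519e-11
  (+)t^(-35) = -2.91038e-11
  (-)t^(-34) = -5.82077e-11
  (+)t^(-33) = -1.16415e-10
  (-)t^(-32) = -2.32831e-10
  (+)t^(-31) = -4.65661e-10
  (-)t^(-30) = -9.31323e-10
  (+)t^(-29) = -1.86265e-09
  (-)t^(-28) = -3.72529e-09
  (+)t^(-27) = -7.45058e-09
  (-)t^(-26) = -1.49012e-08
  (+)t^(-25) = -2.98023e-08
  (-)t^(-24) = -5.96046e-08
  (+)t^(-23) = -1.19209e-07
  (-)t^(-22) = -2.38419e-07
  (+)t^(-21) = -4.76837e-07
  (-)t^(-20) = -9.53674e-07
  (+)t^(-19) = -1.90735e-06
  (+)t^(-17) = -7.62939e-06
Sum = (-2.22045e-16) + (-4.44089e-16) + (-8.88178e-16) + (-1.77636e-15) + (-3.55271e-15) + (-7.10543e-15) + (-1.42109e-14) + (-2.84217e-14) + (-5.68434e-14) + (-1.13687e-13) + (-2.27374e-13) + (-4.54747e-13) + (-9.09495e-13) + (-1.81899e-12) + (-3.63798e-12) + (-7.27596e-12) + (-1.45519e-11) + (-2.91038e-11) + (-5.82077e-11) + (-1.16415e-10) + (-2.32831e-10) + (-4.65661e-10) + (-9.31323e-10) + (-1.86265e-09) + (-3.72529e-09) + (-7.45058e-09) + (-1.49012e-08) + (-2.98023e-08) + (-5.96046e-08) + (-1.19209e-07) + (-2.38419e-07) + (-4.76837e-07) + (-9.53674e-07) + (-1.90735e-06) + (-7.62939e-06)
= -1.14440918e-05
Rounded to 6 significant figures: -1.14441e-05

-1.14441e-05


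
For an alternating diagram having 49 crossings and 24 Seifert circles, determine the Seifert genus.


For alternating knots, g = (c - s + 1)/2.
= (49 - 24 + 1)/2
= 26/2 = 13

13


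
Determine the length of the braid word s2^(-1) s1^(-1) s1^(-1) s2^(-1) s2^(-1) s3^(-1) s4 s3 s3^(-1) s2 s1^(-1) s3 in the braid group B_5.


The word length counts the number of generators (including inverses).
Listing each generator: s2^(-1), s1^(-1), s1^(-1), s2^(-1), s2^(-1), s3^(-1), s4, s3, s3^(-1), s2, s1^(-1), s3
There are 12 generators in this braid word.

12


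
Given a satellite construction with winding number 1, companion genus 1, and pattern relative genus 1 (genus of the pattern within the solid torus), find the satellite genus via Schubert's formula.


Schubert: g(satellite) = g_rel(pattern) + |winding| * g(companion),
where g_rel(pattern) is the genus of the pattern relative to the solid torus.
= 1 + 1 * 1
= 1 + 1 = 2

2


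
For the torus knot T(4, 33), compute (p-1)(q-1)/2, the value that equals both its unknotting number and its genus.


For a torus knot T(p,q), both the unknotting number and genus equal (p-1)(q-1)/2.
= (4-1)(33-1)/2
= 3*32/2
= 96/2 = 48

48


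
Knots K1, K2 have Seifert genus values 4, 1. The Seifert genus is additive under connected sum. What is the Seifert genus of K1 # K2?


The Seifert genus is additive under connected sum.
Seifert genus(K1 # K2) = (4) + (1)
= 5

5


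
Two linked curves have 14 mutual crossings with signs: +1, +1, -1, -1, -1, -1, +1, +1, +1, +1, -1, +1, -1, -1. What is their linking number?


Step 1: Count positive crossings: 7
Step 2: Count negative crossings: 7
Step 3: Sum of signs = 7 - 7 = 0
Step 4: Linking number = sum/2 = 0/2 = 0

0


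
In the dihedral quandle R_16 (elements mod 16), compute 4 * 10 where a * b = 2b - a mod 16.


4 * 10 = 2*10 - 4 mod 16
= 20 - 4 mod 16
= 16 mod 16 = 0

0


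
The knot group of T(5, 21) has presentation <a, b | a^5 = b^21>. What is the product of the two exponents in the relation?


The relation is a^5 = b^21.
Product of exponents = 5 * 21
= 105

105


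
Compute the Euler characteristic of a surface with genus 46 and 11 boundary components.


chi = 2 - 2g - b
= 2 - 2*46 - 11
= 2 - 92 - 11 = -101

-101


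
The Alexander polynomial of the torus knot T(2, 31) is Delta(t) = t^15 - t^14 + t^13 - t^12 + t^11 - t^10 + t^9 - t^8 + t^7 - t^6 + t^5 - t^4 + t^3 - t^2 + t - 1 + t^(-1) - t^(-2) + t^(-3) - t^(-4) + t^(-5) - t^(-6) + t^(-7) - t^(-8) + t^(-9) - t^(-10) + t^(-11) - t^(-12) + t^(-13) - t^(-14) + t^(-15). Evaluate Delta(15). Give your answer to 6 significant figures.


Substituting t = 15 into Delta(t) = t^15 - t^14 + t^13 - t^12 + t^11 - t^10 + t^9 - t^8 + t^7 - t^6 + t^5 - t^4 + t^3 - t^2 + t - 1 + t^(-1) - t^(-2) + t^(-3) - t^(-4) + t^(-5) - t^(-6) + t^(-7) - t^(-8) + t^(-9) - t^(-10) + t^(-11) - t^(-12) + t^(-13) - t^(-14) + t^(-15):
Term values: (437893890380859392) + (-29192926025390624) + (1946195068359375) + (-129746337890625) + (8649755859375) + (-576650390625) + (38443359375) + (-2562890625) + (170859375) + (-11390625) + (759375) + (-50625) + (3375) + (-225) + (15) + (-1) + (0.0666667) + (-0.00444444) + (0.000296296) + (-1.97531e-05) + (1.31687e-06) + (-8.77915e-08) + (5.85277e-09) + (-3.90184e-10) + (2.60123e-11) + (-1.73415e-12) + (1.1561e-13) + (-7.70735e-15) + (5.13823e-16) + (-3.42549e-17) + (2.28366e-18)
Sum = 4.105255222e+17
Rounded to 6 significant figures: 4.10526e+17

4.10526e+17


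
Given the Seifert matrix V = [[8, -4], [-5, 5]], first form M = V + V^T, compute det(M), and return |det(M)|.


Step 1: Form V + V^T where V = [[8, -4], [-5, 5]]
  V^T = [[8, -5], [-4, 5]]
  V + V^T = [[16, -9], [-9, 10]]
Step 2: det(V + V^T) = 16*10 - (-9)*(-9)
  = 160 - 81 = 79
Step 3: Knot determinant = |det(V + V^T)| = |79| = 79

79


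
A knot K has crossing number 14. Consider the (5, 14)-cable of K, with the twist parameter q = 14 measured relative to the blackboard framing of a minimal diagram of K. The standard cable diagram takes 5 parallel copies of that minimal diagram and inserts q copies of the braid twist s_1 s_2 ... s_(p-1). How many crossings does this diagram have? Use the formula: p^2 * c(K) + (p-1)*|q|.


Step 1: Each of the c(K) crossings of the companion diagram becomes p*p = p^2 crossings among the p parallel strands, and each of the |q| twists s_1 s_2 ... s_(p-1) adds (p-1) crossings.
  Crossings = p^2 * c(K) + (p-1)*|q|
Step 2: = 5^2 * 14 + (5-1)*14
Step 3: = 25*14 + 4*14
Step 4: = 350 + 56 = 406

406


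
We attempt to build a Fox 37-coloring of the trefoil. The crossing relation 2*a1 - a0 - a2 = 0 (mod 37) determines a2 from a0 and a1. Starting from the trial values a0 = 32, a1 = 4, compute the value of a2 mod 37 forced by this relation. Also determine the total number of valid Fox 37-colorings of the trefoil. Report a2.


Step 1: Apply the given crossing relation 2*a1 - a0 - a2 = 0 (mod 37).
  a2 = 2*a1 - a0 mod 37
  a2 = 2*4 - 32 mod 37
  a2 = 8 - 32 mod 37
  a2 = -24 mod 37 = 13
Step 2: The trefoil has determinant 3.
  Number of Fox p-colorings (p prime) is p^2 if p = 3, else p.
  Since 37 does not divide 3, only trivial (constant) colorings exist.
  (So the trial a0 = 32, a1 = 4 with a0 != a1 does NOT extend to a valid coloring of the whole trefoil: the other two crossing relations require 3*(a1 - a0) = 0 (mod 37), which fails.)
  Total colorings = 37
Step 3: a2 = 13, total Fox 37-colorings = 37

13


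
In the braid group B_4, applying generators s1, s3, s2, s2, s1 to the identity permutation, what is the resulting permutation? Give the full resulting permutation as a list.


Starting with identity [1, 2, 3, 4].
Apply generators in sequence:
  After s1: [2, 1, 3, 4]
  After s3: [2, 1, 4, 3]
  After s2: [2, 4, 1, 3]
  After s2: [2, 1, 4, 3]
  After s1: [1, 2, 4, 3]
Final permutation: [1, 2, 4, 3]

[1, 2, 4, 3]


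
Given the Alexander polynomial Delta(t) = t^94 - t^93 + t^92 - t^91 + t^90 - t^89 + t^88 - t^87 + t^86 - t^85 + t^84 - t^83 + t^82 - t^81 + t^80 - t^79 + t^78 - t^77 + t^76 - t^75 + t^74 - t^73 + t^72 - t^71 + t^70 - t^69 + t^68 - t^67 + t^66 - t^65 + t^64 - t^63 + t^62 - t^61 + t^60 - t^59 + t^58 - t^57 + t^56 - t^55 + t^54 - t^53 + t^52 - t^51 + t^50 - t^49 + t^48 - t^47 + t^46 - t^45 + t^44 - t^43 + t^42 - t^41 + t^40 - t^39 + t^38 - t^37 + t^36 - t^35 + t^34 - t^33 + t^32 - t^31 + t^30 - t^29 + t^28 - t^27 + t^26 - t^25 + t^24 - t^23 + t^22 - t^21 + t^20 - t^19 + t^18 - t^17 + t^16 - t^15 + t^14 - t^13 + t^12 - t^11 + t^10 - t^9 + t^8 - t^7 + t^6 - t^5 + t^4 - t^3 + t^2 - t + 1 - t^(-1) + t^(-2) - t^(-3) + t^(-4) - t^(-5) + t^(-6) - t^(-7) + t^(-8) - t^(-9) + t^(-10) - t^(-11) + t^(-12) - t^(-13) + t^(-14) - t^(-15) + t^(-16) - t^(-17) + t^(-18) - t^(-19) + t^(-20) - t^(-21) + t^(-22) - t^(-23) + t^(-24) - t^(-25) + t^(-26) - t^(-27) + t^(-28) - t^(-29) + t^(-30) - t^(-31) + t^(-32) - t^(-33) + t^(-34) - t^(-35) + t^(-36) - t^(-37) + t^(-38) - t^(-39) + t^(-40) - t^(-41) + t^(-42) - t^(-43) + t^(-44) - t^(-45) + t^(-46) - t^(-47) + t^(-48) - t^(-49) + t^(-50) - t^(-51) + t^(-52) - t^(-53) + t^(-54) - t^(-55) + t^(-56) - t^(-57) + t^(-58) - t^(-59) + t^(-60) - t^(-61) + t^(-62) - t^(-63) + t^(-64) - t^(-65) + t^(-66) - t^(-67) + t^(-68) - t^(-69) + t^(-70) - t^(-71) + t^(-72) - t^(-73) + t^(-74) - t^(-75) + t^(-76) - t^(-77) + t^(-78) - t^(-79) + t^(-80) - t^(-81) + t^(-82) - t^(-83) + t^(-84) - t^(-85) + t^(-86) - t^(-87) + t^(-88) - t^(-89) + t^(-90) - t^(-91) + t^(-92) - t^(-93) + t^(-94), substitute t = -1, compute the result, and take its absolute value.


Step 1: The polynomial has 189 terms with alternating signs, exponents from 94 down to -94.
Step 2: Substitute t = -1. The i-th term has coefficient (-1)^i and exponent (m-i),
  so its value is (-1)^i * (-1)^(m-i) = (-1)^m = 1 for every i.
Step 3: All 189 terms equal 1, so Delta(-1) = 189 * (1) = 189
Step 4: |Delta(-1)| = 189

189


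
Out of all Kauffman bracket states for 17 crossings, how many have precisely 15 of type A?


We choose which 15 of 17 crossings get A-smoothings.
C(17, 15) = 17! / (15! * 2!)
= 136

136


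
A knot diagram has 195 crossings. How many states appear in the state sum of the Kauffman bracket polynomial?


Each crossing contributes 2 choices (A-smoothing or B-smoothing).
Total states = 2^195 = 50216813883093446110686315385661331328818843555712276103168

50216813883093446110686315385661331328818843555712276103168


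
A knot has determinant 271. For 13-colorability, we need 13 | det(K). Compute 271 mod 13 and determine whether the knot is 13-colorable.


Step 1: A knot is p-colorable if and only if p divides its determinant.
Step 2: Compute 271 mod 13.
271 = 20 * 13 + 11
Step 3: 271 mod 13 = 11
Step 4: The knot is 13-colorable: no

11


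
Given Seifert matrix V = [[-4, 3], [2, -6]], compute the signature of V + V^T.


Step 1: V + V^T = [[-8, 5], [5, -12]]
Step 2: trace = -20, det = 71
Step 3: Discriminant = (-20)^2 - 4*71 = 116
Step 4: Eigenvalues: -4.61484, -15.3852
Step 5: Signature = (# positive eigenvalues) - (# negative eigenvalues) = -2

-2


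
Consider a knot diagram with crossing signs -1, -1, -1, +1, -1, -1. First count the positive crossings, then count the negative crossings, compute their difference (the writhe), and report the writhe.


Step 1: Count positive crossings (+1).
Positive crossings: 1
Step 2: Count negative crossings (-1).
Negative crossings: 5
Step 3: Writhe = (positive) - (negative)
w = 1 - 5 = -4
Step 4: |w| = 4, and w is negative

-4


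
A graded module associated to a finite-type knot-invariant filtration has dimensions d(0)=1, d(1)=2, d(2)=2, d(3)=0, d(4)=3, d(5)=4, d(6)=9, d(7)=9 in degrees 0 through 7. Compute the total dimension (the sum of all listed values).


Total dimension = d(0) + d(1) + ... + d(7)
= 1 + 2 + 2 + 0 + 3 + 4 + 9 + 9
= 30

30


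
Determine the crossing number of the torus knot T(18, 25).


For a torus knot T(p, q) with gcd(p,q)=1,
the crossing number is min(p*(q-1), q*(p-1)).
p*(q-1) = 18*24 = 432
q*(p-1) = 25*17 = 425
min(432, 425) = 425

425


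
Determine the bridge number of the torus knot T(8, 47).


The bridge number of T(p,q) is min(p,q).
min(8, 47) = 8

8


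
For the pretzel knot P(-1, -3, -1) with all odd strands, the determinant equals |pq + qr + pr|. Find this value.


Step 1: Compute pq + qr + pr.
pq = (-1)*(-3) = 3
qr = (-3)*(-1) = 3
pr = (-1)*(-1) = 1
pq + qr + pr = 3 + 3 + 1 = 7
Step 2: Take absolute value.
det(P(-1,-3,-1)) = |7| = 7

7


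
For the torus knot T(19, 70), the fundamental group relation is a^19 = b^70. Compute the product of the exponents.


The relation is a^19 = b^70.
Product of exponents = 19 * 70
= 1330

1330


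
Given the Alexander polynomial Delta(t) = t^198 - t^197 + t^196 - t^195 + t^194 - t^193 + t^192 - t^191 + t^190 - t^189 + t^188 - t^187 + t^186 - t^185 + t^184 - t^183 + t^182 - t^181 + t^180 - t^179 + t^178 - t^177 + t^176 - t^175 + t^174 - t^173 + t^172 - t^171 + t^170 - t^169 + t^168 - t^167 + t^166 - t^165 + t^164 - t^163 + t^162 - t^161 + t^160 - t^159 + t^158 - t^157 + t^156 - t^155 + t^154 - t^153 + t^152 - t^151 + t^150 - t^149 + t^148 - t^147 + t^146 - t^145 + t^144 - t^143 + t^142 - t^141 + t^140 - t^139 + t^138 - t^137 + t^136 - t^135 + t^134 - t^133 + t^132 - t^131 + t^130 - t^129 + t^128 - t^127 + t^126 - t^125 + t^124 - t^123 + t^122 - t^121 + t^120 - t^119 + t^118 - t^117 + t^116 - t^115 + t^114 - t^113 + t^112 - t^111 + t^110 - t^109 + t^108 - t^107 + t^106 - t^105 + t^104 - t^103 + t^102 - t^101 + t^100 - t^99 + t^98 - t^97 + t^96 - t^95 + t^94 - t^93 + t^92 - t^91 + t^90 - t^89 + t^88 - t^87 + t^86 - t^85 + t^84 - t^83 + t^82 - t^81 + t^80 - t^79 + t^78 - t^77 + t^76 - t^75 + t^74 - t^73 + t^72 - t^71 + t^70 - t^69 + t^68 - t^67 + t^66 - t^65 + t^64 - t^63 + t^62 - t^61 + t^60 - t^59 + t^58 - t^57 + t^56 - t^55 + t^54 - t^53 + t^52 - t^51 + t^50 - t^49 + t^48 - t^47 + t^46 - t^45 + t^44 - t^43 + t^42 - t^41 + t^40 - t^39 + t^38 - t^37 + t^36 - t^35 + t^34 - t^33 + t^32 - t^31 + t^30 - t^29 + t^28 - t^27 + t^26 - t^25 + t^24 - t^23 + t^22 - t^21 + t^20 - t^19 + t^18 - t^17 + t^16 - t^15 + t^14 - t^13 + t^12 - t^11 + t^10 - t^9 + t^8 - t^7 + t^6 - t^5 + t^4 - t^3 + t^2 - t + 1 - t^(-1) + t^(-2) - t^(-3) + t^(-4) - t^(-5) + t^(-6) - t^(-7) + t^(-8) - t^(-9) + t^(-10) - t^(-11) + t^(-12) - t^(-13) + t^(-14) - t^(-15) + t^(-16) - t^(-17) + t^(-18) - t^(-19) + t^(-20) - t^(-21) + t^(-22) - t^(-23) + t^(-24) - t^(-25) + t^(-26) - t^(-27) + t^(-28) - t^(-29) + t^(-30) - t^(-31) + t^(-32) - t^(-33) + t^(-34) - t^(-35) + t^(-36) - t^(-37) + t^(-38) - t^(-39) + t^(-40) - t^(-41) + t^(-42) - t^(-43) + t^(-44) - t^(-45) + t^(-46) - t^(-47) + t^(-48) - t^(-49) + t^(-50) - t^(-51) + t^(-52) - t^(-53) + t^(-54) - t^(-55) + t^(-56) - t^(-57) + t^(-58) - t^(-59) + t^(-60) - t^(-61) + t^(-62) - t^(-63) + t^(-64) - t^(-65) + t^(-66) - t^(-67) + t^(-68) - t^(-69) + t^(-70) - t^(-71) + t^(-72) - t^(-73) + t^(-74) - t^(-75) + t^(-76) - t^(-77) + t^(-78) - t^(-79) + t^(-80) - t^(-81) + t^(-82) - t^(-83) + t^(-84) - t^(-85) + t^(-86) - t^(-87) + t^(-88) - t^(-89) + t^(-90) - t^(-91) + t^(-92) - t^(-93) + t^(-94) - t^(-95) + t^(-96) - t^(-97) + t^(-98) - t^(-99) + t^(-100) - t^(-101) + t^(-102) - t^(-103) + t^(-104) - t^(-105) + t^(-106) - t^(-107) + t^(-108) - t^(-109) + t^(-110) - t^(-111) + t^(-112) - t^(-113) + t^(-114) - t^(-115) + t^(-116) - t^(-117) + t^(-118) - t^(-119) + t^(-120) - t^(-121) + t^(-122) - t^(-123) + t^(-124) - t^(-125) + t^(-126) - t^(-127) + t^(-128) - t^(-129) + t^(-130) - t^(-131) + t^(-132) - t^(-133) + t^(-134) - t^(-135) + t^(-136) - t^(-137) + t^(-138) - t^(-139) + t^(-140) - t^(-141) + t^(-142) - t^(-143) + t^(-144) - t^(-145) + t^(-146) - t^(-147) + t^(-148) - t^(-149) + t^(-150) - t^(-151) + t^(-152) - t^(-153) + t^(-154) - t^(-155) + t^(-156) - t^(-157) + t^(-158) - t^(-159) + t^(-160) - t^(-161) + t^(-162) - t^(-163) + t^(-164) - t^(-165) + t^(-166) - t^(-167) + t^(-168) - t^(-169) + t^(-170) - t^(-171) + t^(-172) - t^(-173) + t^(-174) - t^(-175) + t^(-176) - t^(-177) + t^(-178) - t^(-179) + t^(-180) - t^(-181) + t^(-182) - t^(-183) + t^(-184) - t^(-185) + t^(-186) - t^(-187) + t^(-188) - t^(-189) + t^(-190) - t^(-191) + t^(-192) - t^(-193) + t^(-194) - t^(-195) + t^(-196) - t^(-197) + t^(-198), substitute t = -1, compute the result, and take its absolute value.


Step 1: The polynomial has 397 terms with alternating signs, exponents from 198 down to -198.
Step 2: Substitute t = -1. The i-th term has coefficient (-1)^i and exponent (m-i),
  so its value is (-1)^i * (-1)^(m-i) = (-1)^m = 1 for every i.
Step 3: All 397 terms equal 1, so Delta(-1) = 397 * (1) = 397
Step 4: |Delta(-1)| = 397

397


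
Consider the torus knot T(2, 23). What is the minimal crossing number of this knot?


For a torus knot T(p, q) with gcd(p,q)=1,
the crossing number is min(p*(q-1), q*(p-1)).
p*(q-1) = 2*22 = 44
q*(p-1) = 23*1 = 23
min(44, 23) = 23

23


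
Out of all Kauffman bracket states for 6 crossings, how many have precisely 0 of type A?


We choose which 0 of 6 crossings get A-smoothings.
C(6, 0) = 6! / (0! * 6!)
= 1

1


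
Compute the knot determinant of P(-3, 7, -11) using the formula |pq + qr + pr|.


Step 1: Compute pq + qr + pr.
pq = (-3)*7 = -21
qr = 7*(-11) = -77
pr = (-3)*(-11) = 33
pq + qr + pr = -21 + (-77) + 33 = -65
Step 2: Take absolute value.
det(P(-3,7,-11)) = |-65| = 65

65


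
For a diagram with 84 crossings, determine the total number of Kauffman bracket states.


Each crossing contributes 2 choices (A-smoothing or B-smoothing).
Total states = 2^84 = 19342813113834066795298816

19342813113834066795298816


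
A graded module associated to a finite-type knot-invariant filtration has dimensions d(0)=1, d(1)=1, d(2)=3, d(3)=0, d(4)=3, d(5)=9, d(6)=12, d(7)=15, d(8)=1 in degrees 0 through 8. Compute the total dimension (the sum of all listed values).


Total dimension = d(0) + d(1) + ... + d(8)
= 1 + 1 + 3 + 0 + 3 + 9 + 12 + 15 + 1
= 45

45


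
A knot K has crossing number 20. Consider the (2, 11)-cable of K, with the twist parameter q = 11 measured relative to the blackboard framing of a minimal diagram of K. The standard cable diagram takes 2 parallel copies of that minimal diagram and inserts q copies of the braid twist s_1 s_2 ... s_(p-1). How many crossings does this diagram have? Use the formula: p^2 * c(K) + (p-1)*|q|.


Step 1: Each of the c(K) crossings of the companion diagram becomes p*p = p^2 crossings among the p parallel strands, and each of the |q| twists s_1 s_2 ... s_(p-1) adds (p-1) crossings.
  Crossings = p^2 * c(K) + (p-1)*|q|
Step 2: = 2^2 * 20 + (2-1)*11
Step 3: = 4*20 + 1*11
Step 4: = 80 + 11 = 91

91


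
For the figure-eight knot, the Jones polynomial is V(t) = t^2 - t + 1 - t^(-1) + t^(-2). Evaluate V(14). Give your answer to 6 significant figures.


Substituting t = 14 into V(t) = t^2 - t + 1 - t^(-1) + t^(-2):
  (+)t^(2) = 196
  (-)t^(1) = -14
  (+)t^(0) = 1
  (-)t^(-1) = -0.0714286
  (+)t^(-2) = 0.00510204
Sum = (196) + (-14) + (1) + (-0.0714286) + (0.00510204)
= 182.9336735
Rounded to 6 significant figures: 182.934

182.934


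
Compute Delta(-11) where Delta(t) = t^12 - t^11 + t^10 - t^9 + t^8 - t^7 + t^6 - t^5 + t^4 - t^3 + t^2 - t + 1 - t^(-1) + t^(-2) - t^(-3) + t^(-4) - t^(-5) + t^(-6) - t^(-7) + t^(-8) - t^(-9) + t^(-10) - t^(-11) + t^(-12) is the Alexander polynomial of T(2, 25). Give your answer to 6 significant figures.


Substituting t = -11 into Delta(t) = t^12 - t^11 + t^10 - t^9 + t^8 - t^7 + t^6 - t^5 + t^4 - t^3 + t^2 - t + 1 - t^(-1) + t^(-2) - t^(-3) + t^(-4) - t^(-5) + t^(-6) - t^(-7) + t^(-8) - t^(-9) + t^(-10) - t^(-11) + t^(-12):
Term values: (3138428376721) + (285311670611) + (25937424601) + (2357947691) + (214358881) + (19487171) + (1771561) + (161051) + (14641) + (1331) + (121) + (11) + (1) + (0.0909091) + (0.00826446) + (0.000751315) + (6.83013e-05) + (6.20921e-06) + (5.64474e-07) + (5.13158e-08) + (4.66507e-09) + (4.24098e-10) + (3.85543e-11) + (3.50494e-12) + (3.18631e-13)
Sum = 3.452271214e+12
Rounded to 6 significant figures: 3.45227e+12

3.45227e+12


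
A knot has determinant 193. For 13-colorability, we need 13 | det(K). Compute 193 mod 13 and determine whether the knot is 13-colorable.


Step 1: A knot is p-colorable if and only if p divides its determinant.
Step 2: Compute 193 mod 13.
193 = 14 * 13 + 11
Step 3: 193 mod 13 = 11
Step 4: The knot is 13-colorable: no

11


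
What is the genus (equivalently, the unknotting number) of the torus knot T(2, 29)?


For a torus knot T(p,q), both the unknotting number and genus equal (p-1)(q-1)/2.
= (2-1)(29-1)/2
= 1*28/2
= 28/2 = 14

14


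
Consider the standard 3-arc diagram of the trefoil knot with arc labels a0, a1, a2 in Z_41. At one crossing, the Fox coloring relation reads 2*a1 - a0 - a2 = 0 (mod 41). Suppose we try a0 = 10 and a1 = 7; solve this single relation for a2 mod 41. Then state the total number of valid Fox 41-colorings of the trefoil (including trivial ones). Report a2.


Step 1: Apply the given crossing relation 2*a1 - a0 - a2 = 0 (mod 41).
  a2 = 2*a1 - a0 mod 41
  a2 = 2*7 - 10 mod 41
  a2 = 14 - 10 mod 41
  a2 = 4 mod 41 = 4
Step 2: The trefoil has determinant 3.
  Number of Fox p-colorings (p prime) is p^2 if p = 3, else p.
  Since 41 does not divide 3, only trivial (constant) colorings exist.
  (So the trial a0 = 10, a1 = 7 with a0 != a1 does NOT extend to a valid coloring of the whole trefoil: the other two crossing relations require 3*(a1 - a0) = 0 (mod 41), which fails.)
  Total colorings = 41
Step 3: a2 = 4, total Fox 41-colorings = 41

4


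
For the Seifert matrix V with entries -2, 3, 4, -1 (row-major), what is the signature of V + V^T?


Step 1: V + V^T = [[-4, 7], [7, -2]]
Step 2: trace = -6, det = -41
Step 3: Discriminant = (-6)^2 - 4*(-41) = 200
Step 4: Eigenvalues: 4.07107, -10.0711
Step 5: Signature = (# positive eigenvalues) - (# negative eigenvalues) = 0

0


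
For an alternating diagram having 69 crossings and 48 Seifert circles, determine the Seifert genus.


For alternating knots, g = (c - s + 1)/2.
= (69 - 48 + 1)/2
= 22/2 = 11

11


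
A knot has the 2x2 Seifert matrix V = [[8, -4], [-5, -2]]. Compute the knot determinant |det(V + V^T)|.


Step 1: Form V + V^T where V = [[8, -4], [-5, -2]]
  V^T = [[8, -5], [-4, -2]]
  V + V^T = [[16, -9], [-9, -4]]
Step 2: det(V + V^T) = 16*(-4) - (-9)*(-9)
  = -64 - 81 = -145
Step 3: Knot determinant = |det(V + V^T)| = |-145| = 145

145


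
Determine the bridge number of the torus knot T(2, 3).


The bridge number of T(p,q) is min(p,q).
min(2, 3) = 2

2


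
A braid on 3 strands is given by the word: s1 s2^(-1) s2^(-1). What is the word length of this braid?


The word length counts the number of generators (including inverses).
Listing each generator: s1, s2^(-1), s2^(-1)
There are 3 generators in this braid word.

3


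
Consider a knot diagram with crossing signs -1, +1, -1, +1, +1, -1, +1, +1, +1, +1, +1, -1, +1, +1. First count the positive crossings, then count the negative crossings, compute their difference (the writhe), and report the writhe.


Step 1: Count positive crossings (+1).
Positive crossings: 10
Step 2: Count negative crossings (-1).
Negative crossings: 4
Step 3: Writhe = (positive) - (negative)
w = 10 - 4 = 6
Step 4: |w| = 6, and w is positive

6


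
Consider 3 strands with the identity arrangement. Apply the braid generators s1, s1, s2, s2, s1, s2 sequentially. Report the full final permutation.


Starting with identity [1, 2, 3].
Apply generators in sequence:
  After s1: [2, 1, 3]
  After s1: [1, 2, 3]
  After s2: [1, 3, 2]
  After s2: [1, 2, 3]
  After s1: [2, 1, 3]
  After s2: [2, 3, 1]
Final permutation: [2, 3, 1]

[2, 3, 1]


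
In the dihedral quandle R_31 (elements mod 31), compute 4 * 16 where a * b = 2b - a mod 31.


4 * 16 = 2*16 - 4 mod 31
= 32 - 4 mod 31
= 28 mod 31 = 28

28


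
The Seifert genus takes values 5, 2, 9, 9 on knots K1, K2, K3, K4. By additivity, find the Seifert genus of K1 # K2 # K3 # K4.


The Seifert genus is additive under connected sum.
Seifert genus(K1 # K2 # K3 # K4) = (5) + (2) + (9) + (9)
= 25

25


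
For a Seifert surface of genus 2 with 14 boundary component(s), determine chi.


chi = 2 - 2g - b
= 2 - 2*2 - 14
= 2 - 4 - 14 = -16

-16


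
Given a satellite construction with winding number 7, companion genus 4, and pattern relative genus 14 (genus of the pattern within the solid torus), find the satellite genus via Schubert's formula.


Schubert: g(satellite) = g_rel(pattern) + |winding| * g(companion),
where g_rel(pattern) is the genus of the pattern relative to the solid torus.
= 14 + 7 * 4
= 14 + 28 = 42

42


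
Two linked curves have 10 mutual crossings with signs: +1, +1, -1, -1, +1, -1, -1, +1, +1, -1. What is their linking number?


Step 1: Count positive crossings: 5
Step 2: Count negative crossings: 5
Step 3: Sum of signs = 5 - 5 = 0
Step 4: Linking number = sum/2 = 0/2 = 0

0


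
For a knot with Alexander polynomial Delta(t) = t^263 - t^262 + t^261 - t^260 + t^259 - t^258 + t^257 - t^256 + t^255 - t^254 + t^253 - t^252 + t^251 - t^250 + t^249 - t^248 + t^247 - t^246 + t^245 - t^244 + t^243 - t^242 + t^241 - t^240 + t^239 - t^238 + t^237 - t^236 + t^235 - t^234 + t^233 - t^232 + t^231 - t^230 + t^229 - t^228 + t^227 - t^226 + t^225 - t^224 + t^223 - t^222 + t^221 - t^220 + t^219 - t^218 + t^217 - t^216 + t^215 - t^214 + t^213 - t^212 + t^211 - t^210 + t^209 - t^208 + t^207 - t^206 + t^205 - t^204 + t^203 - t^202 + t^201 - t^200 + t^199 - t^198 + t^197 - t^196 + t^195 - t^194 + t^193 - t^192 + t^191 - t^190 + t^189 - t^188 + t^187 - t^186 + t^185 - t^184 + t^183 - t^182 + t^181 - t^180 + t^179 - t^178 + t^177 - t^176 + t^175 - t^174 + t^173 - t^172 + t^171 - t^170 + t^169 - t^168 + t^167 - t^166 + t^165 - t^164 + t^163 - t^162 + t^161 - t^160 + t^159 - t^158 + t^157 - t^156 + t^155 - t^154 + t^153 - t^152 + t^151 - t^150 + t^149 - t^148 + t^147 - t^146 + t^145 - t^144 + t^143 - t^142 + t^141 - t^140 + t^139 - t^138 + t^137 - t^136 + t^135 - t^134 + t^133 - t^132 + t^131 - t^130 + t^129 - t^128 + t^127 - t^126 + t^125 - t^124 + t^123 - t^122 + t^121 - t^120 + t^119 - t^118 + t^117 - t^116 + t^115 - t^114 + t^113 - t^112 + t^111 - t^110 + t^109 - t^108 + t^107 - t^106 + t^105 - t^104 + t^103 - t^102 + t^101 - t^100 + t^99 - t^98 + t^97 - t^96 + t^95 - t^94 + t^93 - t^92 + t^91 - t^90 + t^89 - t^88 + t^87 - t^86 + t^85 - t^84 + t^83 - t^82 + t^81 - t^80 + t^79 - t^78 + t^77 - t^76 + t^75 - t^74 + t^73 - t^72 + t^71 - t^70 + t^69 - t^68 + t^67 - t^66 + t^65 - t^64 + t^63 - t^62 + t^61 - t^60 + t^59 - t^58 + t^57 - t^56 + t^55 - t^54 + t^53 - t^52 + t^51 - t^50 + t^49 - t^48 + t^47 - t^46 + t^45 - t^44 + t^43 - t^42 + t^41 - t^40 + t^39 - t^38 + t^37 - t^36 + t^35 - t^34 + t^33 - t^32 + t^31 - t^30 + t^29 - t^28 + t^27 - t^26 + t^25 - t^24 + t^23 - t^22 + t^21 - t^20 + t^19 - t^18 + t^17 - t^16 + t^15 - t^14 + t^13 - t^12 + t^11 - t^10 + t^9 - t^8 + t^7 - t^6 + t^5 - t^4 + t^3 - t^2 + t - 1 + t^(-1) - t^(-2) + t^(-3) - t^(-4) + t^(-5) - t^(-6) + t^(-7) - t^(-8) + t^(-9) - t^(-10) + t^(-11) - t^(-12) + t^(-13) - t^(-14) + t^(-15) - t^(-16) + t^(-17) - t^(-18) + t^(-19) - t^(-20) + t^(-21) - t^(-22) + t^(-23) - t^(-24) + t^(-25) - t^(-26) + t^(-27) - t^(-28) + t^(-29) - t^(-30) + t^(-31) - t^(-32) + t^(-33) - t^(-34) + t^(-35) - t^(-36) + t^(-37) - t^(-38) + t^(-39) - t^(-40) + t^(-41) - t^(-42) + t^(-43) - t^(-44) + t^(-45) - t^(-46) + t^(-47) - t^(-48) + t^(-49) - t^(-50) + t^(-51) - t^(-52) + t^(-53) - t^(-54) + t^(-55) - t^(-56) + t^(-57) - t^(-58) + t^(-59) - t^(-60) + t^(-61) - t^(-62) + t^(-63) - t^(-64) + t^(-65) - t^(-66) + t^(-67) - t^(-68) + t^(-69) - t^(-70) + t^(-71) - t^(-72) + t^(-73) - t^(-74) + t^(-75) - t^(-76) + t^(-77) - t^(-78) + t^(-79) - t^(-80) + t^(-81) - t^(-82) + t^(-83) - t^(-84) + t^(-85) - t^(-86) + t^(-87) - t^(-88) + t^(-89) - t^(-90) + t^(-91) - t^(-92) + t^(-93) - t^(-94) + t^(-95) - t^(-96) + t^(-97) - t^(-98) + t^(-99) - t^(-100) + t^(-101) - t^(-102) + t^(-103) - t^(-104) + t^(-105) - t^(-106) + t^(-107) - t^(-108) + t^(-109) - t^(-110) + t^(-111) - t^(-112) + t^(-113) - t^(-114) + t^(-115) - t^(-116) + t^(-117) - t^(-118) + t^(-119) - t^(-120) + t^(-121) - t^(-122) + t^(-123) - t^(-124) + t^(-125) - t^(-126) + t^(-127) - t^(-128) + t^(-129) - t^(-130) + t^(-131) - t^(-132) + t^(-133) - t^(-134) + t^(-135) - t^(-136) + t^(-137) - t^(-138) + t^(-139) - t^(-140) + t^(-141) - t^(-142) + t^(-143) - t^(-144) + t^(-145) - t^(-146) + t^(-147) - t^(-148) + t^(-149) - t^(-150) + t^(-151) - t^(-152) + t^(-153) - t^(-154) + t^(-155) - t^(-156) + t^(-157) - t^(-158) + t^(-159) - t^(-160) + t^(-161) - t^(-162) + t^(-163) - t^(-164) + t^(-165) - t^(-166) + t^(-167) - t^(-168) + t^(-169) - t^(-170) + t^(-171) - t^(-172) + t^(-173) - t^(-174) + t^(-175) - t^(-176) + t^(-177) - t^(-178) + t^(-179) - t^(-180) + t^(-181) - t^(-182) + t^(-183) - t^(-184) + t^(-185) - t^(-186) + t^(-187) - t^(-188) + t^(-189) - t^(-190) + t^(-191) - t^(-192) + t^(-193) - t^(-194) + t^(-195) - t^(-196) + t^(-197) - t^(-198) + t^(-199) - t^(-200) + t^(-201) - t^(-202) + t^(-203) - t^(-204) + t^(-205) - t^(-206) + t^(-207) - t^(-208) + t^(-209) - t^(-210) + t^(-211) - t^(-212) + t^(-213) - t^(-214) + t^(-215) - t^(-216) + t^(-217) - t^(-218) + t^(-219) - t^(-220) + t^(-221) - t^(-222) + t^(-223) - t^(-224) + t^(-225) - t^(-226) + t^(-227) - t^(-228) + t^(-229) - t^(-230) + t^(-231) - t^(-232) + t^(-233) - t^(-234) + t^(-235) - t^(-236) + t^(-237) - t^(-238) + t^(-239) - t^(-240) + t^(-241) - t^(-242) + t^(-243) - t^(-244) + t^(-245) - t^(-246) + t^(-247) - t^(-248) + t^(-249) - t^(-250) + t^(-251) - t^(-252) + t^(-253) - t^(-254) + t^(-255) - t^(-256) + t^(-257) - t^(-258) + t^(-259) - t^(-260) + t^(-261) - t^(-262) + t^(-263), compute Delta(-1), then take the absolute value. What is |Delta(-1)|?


Step 1: The polynomial has 527 terms with alternating signs, exponents from 263 down to -263.
Step 2: Substitute t = -1. The i-th term has coefficient (-1)^i and exponent (m-i),
  so its value is (-1)^i * (-1)^(m-i) = (-1)^m = -1 for every i.
Step 3: All 527 terms equal -1, so Delta(-1) = 527 * (-1) = -527
Step 4: |Delta(-1)| = 527

527
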